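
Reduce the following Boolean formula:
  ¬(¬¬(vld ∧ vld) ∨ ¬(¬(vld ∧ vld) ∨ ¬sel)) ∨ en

¬(¬¬(vld ∧ vld) ∨ ¬(¬(vld ∧ vld) ∨ ¬sel)) ∨ en
= ¬(vld ∧ vld) ∧ (¬(vld ∧ vld) ∨ ¬sel) ∨ en
= ¬(vld ∧ vld) ∨ en
= ¬vld ∨ en

¬vld ∨ en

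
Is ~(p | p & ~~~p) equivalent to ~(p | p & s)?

Yes

E1: ~(p | p & ~~~p)
    = ~(p | p & ~p)
    = ~p
E2: ~(p | p & s)
    = ~p
Both reduce to ~p, so they are equivalent.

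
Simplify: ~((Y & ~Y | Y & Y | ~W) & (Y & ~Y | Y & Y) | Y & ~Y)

~Y

~((Y & ~Y | Y & Y | ~W) & (Y & ~Y | Y & Y) | Y & ~Y)
= ~(Y & ~Y | Y & Y | Y & ~Y)   (absorption)
= ~(Y & Y | Y & ~Y)   (complement / identity)
= ~Y   (distribution)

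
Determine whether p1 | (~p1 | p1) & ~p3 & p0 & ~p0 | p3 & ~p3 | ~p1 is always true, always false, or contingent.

p1 | (~p1 | p1) & ~p3 & p0 & ~p0 | p3 & ~p3 | ~p1
= p1 | ~p3 & p0 & ~p0 | p3 & ~p3 | ~p1   — complement / identity
= p1 | ~p3 & (p0 & ~p0 | p3) | ~p1   — distribution
= p1 | ~p3 & p3 | ~p1   — complement / identity
= p1 | ~p1   — complement / identity
= 1   — complement

always true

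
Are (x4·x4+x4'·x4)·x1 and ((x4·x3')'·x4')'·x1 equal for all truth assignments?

E1: (x4·x4+x4'·x4)·x1
    = x4·x1
E2: ((x4·x3')'·x4')'·x1
    = (x4·x3'+x4)·x1
    = x4·x1
Both reduce to x4·x1, so they are equivalent.

Yes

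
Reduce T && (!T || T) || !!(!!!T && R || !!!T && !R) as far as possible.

T && (!T || T) || !!(!!!T && R || !!!T && !R)
= T && (!T || T) || !!!!!T   [distribution]
= T && (!T || T) || !!!T   [double negation]
= T && (!T || T) || !T   [double negation]
= T || !T   [complement / identity]
= true   [complement]

true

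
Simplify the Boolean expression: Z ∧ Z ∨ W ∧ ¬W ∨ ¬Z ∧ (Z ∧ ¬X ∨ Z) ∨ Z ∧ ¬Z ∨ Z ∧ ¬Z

Z

Z ∧ Z ∨ W ∧ ¬W ∨ ¬Z ∧ (Z ∧ ¬X ∨ Z) ∨ Z ∧ ¬Z ∨ Z ∧ ¬Z
= Z ∧ Z ∨ W ∧ ¬W ∨ ¬Z ∧ Z ∨ Z ∧ ¬Z ∨ Z ∧ ¬Z   [absorption]
= Z ∧ Z ∨ ¬Z ∧ Z ∨ Z ∧ ¬Z ∨ Z ∧ ¬Z   [complement / identity]
= Z ∧ Z ∨ Z ∧ ¬Z ∨ Z ∧ ¬Z   [complement / identity]
= Z ∨ Z ∧ ¬Z   [distribution]
= Z   [complement / identity]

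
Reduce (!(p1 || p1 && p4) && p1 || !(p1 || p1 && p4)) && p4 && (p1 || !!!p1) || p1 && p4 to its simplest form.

p4

(!(p1 || p1 && p4) && p1 || !(p1 || p1 && p4)) && p4 && (p1 || !!!p1) || p1 && p4
= (!(p1 || p1 && p4) && p1 || !(p1 || p1 && p4)) && p4 && (p1 || !p1) || p1 && p4   [double negation]
= (!(p1 || p1 && p4) && p1 || !(p1 || p1 && p4)) && p4 || p1 && p4   [complement / identity]
= !(p1 || p1 && p4) && p4 || p1 && p4   [absorption]
= !p1 && p4 || p1 && p4   [absorption]
= p4   [distribution]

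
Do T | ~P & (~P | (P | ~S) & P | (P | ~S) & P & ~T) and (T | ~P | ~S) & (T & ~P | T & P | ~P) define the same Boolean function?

Yes

E1: T | ~P & (~P | (P | ~S) & P | (P | ~S) & P & ~T)
    = T | ~P & (~P | (P | ~S) & P)   [absorption]
    = T | ~P & (~P | P)   [absorption]
    = T | ~P   [complement / identity]
E2: (T | ~P | ~S) & (T & ~P | T & P | ~P)
    = (T | ~P | ~S) & (T | ~P)   [distribution]
    = T | ~P   [absorption]
Both reduce to T | ~P, so they are equivalent.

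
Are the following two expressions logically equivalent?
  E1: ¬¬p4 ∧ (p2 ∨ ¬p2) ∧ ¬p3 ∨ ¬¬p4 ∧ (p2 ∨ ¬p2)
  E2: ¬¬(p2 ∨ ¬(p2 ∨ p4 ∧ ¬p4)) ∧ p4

Yes

E1: ¬¬p4 ∧ (p2 ∨ ¬p2) ∧ ¬p3 ∨ ¬¬p4 ∧ (p2 ∨ ¬p2)
    = ¬¬p4 ∧ (p2 ∨ ¬p2)   — absorption
    = ¬¬p4   — complement / identity
    = p4   — double negation
E2: ¬¬(p2 ∨ ¬(p2 ∨ p4 ∧ ¬p4)) ∧ p4
    = ¬¬(p2 ∨ ¬p2) ∧ p4   — complement / identity
    = (p2 ∨ ¬p2) ∧ p4   — double negation
    = p4   — complement / identity
Both reduce to p4, so they are equivalent.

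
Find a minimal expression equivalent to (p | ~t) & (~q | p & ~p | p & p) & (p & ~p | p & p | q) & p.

p

(p | ~t) & (~q | p & ~p | p & p) & (p & ~p | p & p | q) & p
= (p | ~t) & (p & ~p | p & p | ~q & q) & p   (distribution)
= (p | ~t) & (p & ~p | p & p) & p   (complement / identity)
= (p | ~t) & p & p   (distribution)
= p & p   (absorption)
= p   (idempotence)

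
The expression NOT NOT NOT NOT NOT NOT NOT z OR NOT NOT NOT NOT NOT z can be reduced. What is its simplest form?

NOT z

NOT NOT NOT NOT NOT NOT NOT z OR NOT NOT NOT NOT NOT z
= NOT NOT NOT NOT NOT z OR NOT NOT NOT NOT NOT z   [double negation]
= NOT NOT NOT NOT NOT z   [idempotence]
= NOT NOT NOT z   [double negation]
= NOT z   [double negation]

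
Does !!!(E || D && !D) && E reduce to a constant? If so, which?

!!!(E || D && !D) && E
= !!!E && E
= !E && E
= false

yes, False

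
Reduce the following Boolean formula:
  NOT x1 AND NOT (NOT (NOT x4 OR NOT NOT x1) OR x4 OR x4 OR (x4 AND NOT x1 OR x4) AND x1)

NOT x1 AND NOT x4

NOT x1 AND NOT (NOT (NOT x4 OR NOT NOT x1) OR x4 OR x4 OR (x4 AND NOT x1 OR x4) AND x1)
= NOT x1 AND NOT (NOT (NOT x4 OR NOT NOT x1) OR x4 OR (x4 AND NOT x1 OR x4) AND x1)   (idempotence)
= NOT x1 AND NOT (x4 AND NOT x1 OR x4 OR (x4 AND NOT x1 OR x4) AND x1)   (De Morgan)
= NOT x1 AND NOT (x4 AND NOT x1 OR x4)   (absorption)
= NOT x1 AND NOT x4   (absorption)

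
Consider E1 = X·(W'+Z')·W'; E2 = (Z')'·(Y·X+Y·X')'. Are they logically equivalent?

No

E1: X·(W'+Z')·W'
    = X·W'   (absorption)
E2: (Z')'·(Y·X+Y·X')'
    = (Z')'·Y'   (distribution)
    = Z·Y'   (double negation)
These differ: at W=0, X=1, Y=0, Z=0, E1 = 1 but E2 = 0.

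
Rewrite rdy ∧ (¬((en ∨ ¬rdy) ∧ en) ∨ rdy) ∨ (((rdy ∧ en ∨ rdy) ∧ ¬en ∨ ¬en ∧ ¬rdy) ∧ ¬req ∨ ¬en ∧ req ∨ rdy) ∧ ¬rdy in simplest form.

rdy ∧ (¬((en ∨ ¬rdy) ∧ en) ∨ rdy) ∨ (((rdy ∧ en ∨ rdy) ∧ ¬en ∨ ¬en ∧ ¬rdy) ∧ ¬req ∨ ¬en ∧ req ∨ rdy) ∧ ¬rdy
= rdy ∧ (¬((en ∨ ¬rdy) ∧ en) ∨ rdy) ∨ ((rdy ∧ ¬en ∨ ¬en ∧ ¬rdy) ∧ ¬req ∨ ¬en ∧ req ∨ rdy) ∧ ¬rdy   — absorption
= rdy ∧ (¬((en ∨ ¬rdy) ∧ en) ∨ rdy) ∨ (¬en ∧ ¬req ∨ ¬en ∧ req ∨ rdy) ∧ ¬rdy   — distribution
= rdy ∧ (¬((en ∨ ¬rdy) ∧ en) ∨ rdy) ∨ (¬en ∨ rdy) ∧ ¬rdy   — distribution
= rdy ∧ (¬en ∨ rdy) ∨ (¬en ∨ rdy) ∧ ¬rdy   — absorption
= ¬en ∨ rdy   — distribution

¬en ∨ rdy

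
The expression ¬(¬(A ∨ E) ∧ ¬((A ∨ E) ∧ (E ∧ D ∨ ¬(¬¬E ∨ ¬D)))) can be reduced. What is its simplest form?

A ∨ E

¬(¬(A ∨ E) ∧ ¬((A ∨ E) ∧ (E ∧ D ∨ ¬(¬¬E ∨ ¬D))))
= ¬(¬(A ∨ E) ∧ ¬((A ∨ E) ∧ (E ∧ D ∨ ¬E ∧ D)))
= ¬(¬(A ∨ E) ∧ ¬((A ∨ E) ∧ D))
= A ∨ E ∨ (A ∨ E) ∧ D
= A ∨ E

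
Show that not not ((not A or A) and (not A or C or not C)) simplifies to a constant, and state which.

True

not not ((not A or A) and (not A or C or not C))
= not not (A and (C or not C) or not A)
= not not (A or not A)
= A or not A
= True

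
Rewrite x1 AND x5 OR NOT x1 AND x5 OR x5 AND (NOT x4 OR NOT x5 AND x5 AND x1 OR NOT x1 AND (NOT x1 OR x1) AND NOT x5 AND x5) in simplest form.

x5

x1 AND x5 OR NOT x1 AND x5 OR x5 AND (NOT x4 OR NOT x5 AND x5 AND x1 OR NOT x1 AND (NOT x1 OR x1) AND NOT x5 AND x5)
= x1 AND x5 OR NOT x1 AND x5 OR x5 AND (NOT x4 OR NOT x5 AND x5 AND x1 OR NOT x1 AND NOT x5 AND x5)
= x5 OR x5 AND (NOT x4 OR NOT x5 AND x5 AND x1 OR NOT x1 AND NOT x5 AND x5)
= x5 OR x5 AND (NOT x4 OR NOT x5 AND x5)
= x5 OR x5 AND NOT x4
= x5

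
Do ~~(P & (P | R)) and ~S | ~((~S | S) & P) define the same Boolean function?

E1: ~~(P & (P | R))
    = ~~P
    = P
E2: ~S | ~((~S | S) & P)
    = ~S | ~P
These differ: at P=0, R=0, S=0, E1 = 0 but E2 = 1.

No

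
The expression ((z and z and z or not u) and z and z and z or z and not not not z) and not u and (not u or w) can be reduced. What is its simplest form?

((z and z and z or not u) and z and z and z or z and not not not z) and not u and (not u or w)
= (z and z and z or z and not not not z) and not u and (not u or w)   (absorption)
= (z and z and z or z and not z) and not u and (not u or w)   (double negation)
= (z and z and z or z and not z) and not u   (absorption)
= (z and z or z and not z) and not u   (idempotence)
= z and not u   (distribution)

z and not u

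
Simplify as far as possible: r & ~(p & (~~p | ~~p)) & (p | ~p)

r & ~p

r & ~(p & (~~p | ~~p)) & (p | ~p)
= r & ~(p & ~~p) & (p | ~p)
= r & ~(p & p) & (p | ~p)
= r & ~p & (p | ~p)
= r & ~p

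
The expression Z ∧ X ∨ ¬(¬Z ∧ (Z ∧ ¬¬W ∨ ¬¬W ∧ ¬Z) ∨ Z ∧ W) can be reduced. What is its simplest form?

Z ∧ X ∨ ¬(¬Z ∧ (Z ∧ ¬¬W ∨ ¬¬W ∧ ¬Z) ∨ Z ∧ W)
= Z ∧ X ∨ ¬(¬Z ∧ ¬¬W ∨ Z ∧ W)   [distribution]
= Z ∧ X ∨ ¬(¬Z ∧ W ∨ Z ∧ W)   [double negation]
= Z ∧ X ∨ ¬W   [distribution]

Z ∧ X ∨ ¬W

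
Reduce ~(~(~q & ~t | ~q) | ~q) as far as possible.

~(~(~q & ~t | ~q) | ~q)
= (~q & ~t | ~q) & q   [De Morgan]
= ~q & q   [absorption]
= 0   [complement]

0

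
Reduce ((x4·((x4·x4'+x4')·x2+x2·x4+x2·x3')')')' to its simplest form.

x4·x2'

((x4·((x4·x4'+x4')·x2+x2·x4+x2·x3')')')'
= ((x4·(x4'·x2+x2·x4+x2·x3')')')'
= ((x4·(x2+x2·x3')')')'
= x4·(x2+x2·x3')'
= x4·x2'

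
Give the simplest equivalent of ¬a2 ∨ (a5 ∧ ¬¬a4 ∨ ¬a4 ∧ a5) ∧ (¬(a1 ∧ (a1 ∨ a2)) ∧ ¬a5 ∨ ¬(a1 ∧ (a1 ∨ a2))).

¬a2 ∨ (a5 ∧ ¬¬a4 ∨ ¬a4 ∧ a5) ∧ (¬(a1 ∧ (a1 ∨ a2)) ∧ ¬a5 ∨ ¬(a1 ∧ (a1 ∨ a2)))
= ¬a2 ∨ (a5 ∧ a4 ∨ ¬a4 ∧ a5) ∧ (¬(a1 ∧ (a1 ∨ a2)) ∧ ¬a5 ∨ ¬(a1 ∧ (a1 ∨ a2)))   — double negation
= ¬a2 ∨ (a5 ∧ a4 ∨ ¬a4 ∧ a5) ∧ ¬(a1 ∧ (a1 ∨ a2))   — absorption
= ¬a2 ∨ a5 ∧ ¬(a1 ∧ (a1 ∨ a2))   — distribution
= ¬a2 ∨ a5 ∧ ¬a1   — absorption

¬a2 ∨ a5 ∧ ¬a1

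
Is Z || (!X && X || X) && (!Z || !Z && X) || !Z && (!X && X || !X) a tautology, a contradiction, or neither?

Z || (!X && X || X) && (!Z || !Z && X) || !Z && (!X && X || !X)
= Z || (!X && X || X) && (!Z || !Z && X) || !Z && !X   (complement / identity)
= Z || (!X && X || X) && !Z || !Z && !X   (absorption)
= Z || X && !Z || !Z && !X   (complement / identity)
= Z || !Z   (distribution)
= true   (complement)

tautology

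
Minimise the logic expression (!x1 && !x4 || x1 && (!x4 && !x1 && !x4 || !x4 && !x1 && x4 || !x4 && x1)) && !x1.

!x4 && !x1

(!x1 && !x4 || x1 && (!x4 && !x1 && !x4 || !x4 && !x1 && x4 || !x4 && x1)) && !x1
= (!x1 && !x4 || x1 && (!x4 && !x1 || !x4 && x1)) && !x1   — distribution
= (!x1 && !x4 || x1 && !x4) && !x1   — distribution
= !x4 && !x1   — distribution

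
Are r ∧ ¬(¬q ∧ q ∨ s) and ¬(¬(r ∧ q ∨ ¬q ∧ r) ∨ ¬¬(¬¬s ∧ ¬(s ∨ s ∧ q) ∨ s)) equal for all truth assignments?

Yes

E1: r ∧ ¬(¬q ∧ q ∨ s)
    = r ∧ ¬s   (complement / identity)
E2: ¬(¬(r ∧ q ∨ ¬q ∧ r) ∨ ¬¬(¬¬s ∧ ¬(s ∨ s ∧ q) ∨ s))
    = (r ∧ q ∨ ¬q ∧ r) ∧ ¬(¬¬s ∧ ¬(s ∨ s ∧ q) ∨ s)   (De Morgan)
    = r ∧ ¬(¬¬s ∧ ¬(s ∨ s ∧ q) ∨ s)   (distribution)
    = r ∧ ¬(s ∧ ¬(s ∨ s ∧ q) ∨ s)   (double negation)
    = r ∧ ¬(s ∧ ¬s ∨ s)   (absorption)
    = r ∧ ¬s   (complement / identity)
Both reduce to r ∧ ¬s, so they are equivalent.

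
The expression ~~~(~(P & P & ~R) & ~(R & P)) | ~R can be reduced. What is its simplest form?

~~~(~(P & P & ~R) & ~(R & P)) | ~R
= ~~(P & P & ~R | R & P) | ~R   [De Morgan]
= ~~(P & ~R | R & P) | ~R   [idempotence]
= ~~P | ~R   [distribution]
= P | ~R   [double negation]

P | ~R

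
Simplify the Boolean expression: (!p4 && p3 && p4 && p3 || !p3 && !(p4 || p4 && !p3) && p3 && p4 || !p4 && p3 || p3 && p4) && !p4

(!p4 && p3 && p4 && p3 || !p3 && !(p4 || p4 && !p3) && p3 && p4 || !p4 && p3 || p3 && p4) && !p4
= (!p4 && p3 && p4 && p3 || !p3 && !p4 && p3 && p4 || !p4 && p3 || p3 && p4) && !p4   (absorption)
= (!p4 && p3 && p4 || !p4 && p3 || p3 && p4) && !p4   (distribution)
= (!p4 && p3 || p3 && p4) && !p4   (absorption)
= p3 && !p4   (distribution)

p3 && !p4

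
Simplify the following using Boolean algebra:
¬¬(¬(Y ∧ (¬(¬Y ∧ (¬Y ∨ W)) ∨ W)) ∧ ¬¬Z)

¬¬(¬(Y ∧ (¬(¬Y ∧ (¬Y ∨ W)) ∨ W)) ∧ ¬¬Z)
= ¬¬(¬(Y ∧ (¬¬Y ∨ W)) ∧ ¬¬Z)
= ¬¬(¬(Y ∧ (¬¬Y ∨ W)) ∧ Z)
= ¬¬(¬(Y ∧ (Y ∨ W)) ∧ Z)
= ¬¬(¬Y ∧ Z)
= ¬Y ∧ Z

¬Y ∧ Z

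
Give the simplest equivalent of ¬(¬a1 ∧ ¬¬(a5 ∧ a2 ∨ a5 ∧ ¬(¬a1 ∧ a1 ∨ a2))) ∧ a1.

¬(¬a1 ∧ ¬¬(a5 ∧ a2 ∨ a5 ∧ ¬(¬a1 ∧ a1 ∨ a2))) ∧ a1
= ¬(¬a1 ∧ ¬¬(a5 ∧ a2 ∨ a5 ∧ ¬a2)) ∧ a1
= ¬(¬a1 ∧ ¬¬a5) ∧ a1
= (a1 ∨ ¬a5) ∧ a1
= a1

a1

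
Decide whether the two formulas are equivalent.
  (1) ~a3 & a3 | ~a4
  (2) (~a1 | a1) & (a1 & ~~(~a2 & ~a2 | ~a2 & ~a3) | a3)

No

E1: ~a3 & a3 | ~a4
    = ~a4   — complement / identity
E2: (~a1 | a1) & (a1 & ~~(~a2 & ~a2 | ~a2 & ~a3) | a3)
    = (~a1 | a1) & (a1 & ~~((~a2 | ~a3) & ~a2) | a3)   — distribution
    = a1 & ~~((~a2 | ~a3) & ~a2) | a3   — complement / identity
    = a1 & ~~~a2 | a3   — absorption
    = a1 & ~a2 | a3   — double negation
These differ: at a1=0, a2=1, a3=1, a4=1, E1 = 0 but E2 = 1.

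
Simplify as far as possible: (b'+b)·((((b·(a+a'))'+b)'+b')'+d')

(b'+b)·((((b·(a+a'))'+b)'+b')'+d')
= (b'+b)·(((b'+b)'+b')'+d')   (complement / identity)
= (b'+b)·((b'+b)·b+d')   (De Morgan)
= (b'+b)·b+d'   (complement / identity)
= b+d'   (complement / identity)

b+d'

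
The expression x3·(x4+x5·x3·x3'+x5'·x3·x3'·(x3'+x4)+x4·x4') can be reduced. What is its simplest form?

x3·x4

x3·(x4+x5·x3·x3'+x5'·x3·x3'·(x3'+x4)+x4·x4')
= x3·(x4+x5·x3·x3'+x5'·x3·x3'+x4·x4')   [absorption]
= x3·(x4+x3·x3'+x4·x4')   [distribution]
= x3·(x4+x3·x3')   [complement / identity]
= x3·x4   [complement / identity]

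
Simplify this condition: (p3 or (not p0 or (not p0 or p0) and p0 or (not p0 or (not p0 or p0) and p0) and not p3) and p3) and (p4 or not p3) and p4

p3 and p4

(p3 or (not p0 or (not p0 or p0) and p0 or (not p0 or (not p0 or p0) and p0) and not p3) and p3) and (p4 or not p3) and p4
= (p3 or (not p0 or (not p0 or p0) and p0) and p3) and (p4 or not p3) and p4   — absorption
= (p3 or (not p0 or p0) and p3) and (p4 or not p3) and p4   — complement / identity
= (p3 or p3) and (p4 or not p3) and p4   — complement / identity
= p3 and (p4 or not p3) and p4   — idempotence
= p3 and p4   — absorption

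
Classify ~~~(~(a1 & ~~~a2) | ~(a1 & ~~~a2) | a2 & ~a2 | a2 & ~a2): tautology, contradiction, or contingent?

contingent

~~~(~(a1 & ~~~a2) | ~(a1 & ~~~a2) | a2 & ~a2 | a2 & ~a2)
= ~~~(~(a1 & ~~~a2) | ~(a1 & ~~~a2) | a2 & ~a2)   [idempotence]
= ~~~(~(a1 & ~~~a2) | ~(a1 & ~~~a2))   [complement / identity]
= ~~~~(a1 & ~~~a2)   [idempotence]
= ~~~~(a1 & ~a2)   [double negation]
= ~~(a1 & ~a2)   [double negation]
= a1 & ~a2   [double negation]
This depends on a1, a2, so it is not a constant.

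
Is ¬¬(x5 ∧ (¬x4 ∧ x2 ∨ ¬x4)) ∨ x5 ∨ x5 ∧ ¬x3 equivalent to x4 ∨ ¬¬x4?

E1: ¬¬(x5 ∧ (¬x4 ∧ x2 ∨ ¬x4)) ∨ x5 ∨ x5 ∧ ¬x3
    = ¬¬(x5 ∧ (¬x4 ∧ x2 ∨ ¬x4)) ∨ x5
    = ¬¬(x5 ∧ ¬x4) ∨ x5
    = x5 ∧ ¬x4 ∨ x5
    = x5
E2: x4 ∨ ¬¬x4
    = x4 ∨ x4
    = x4
These differ: at x2=1, x3=0, x4=0, x5=1, E1 = 1 but E2 = 0.

No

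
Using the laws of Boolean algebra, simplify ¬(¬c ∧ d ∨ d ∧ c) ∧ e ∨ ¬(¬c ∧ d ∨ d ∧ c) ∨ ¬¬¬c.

¬(¬c ∧ d ∨ d ∧ c) ∧ e ∨ ¬(¬c ∧ d ∨ d ∧ c) ∨ ¬¬¬c
= ¬(¬c ∧ d ∨ d ∧ c) ∨ ¬¬¬c
= ¬d ∨ ¬¬¬c
= ¬d ∨ ¬c

¬d ∨ ¬c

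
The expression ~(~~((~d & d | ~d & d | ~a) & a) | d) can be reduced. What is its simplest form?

~(~~((~d & d | ~d & d | ~a) & a) | d)
= ~(~~((~d & d | ~a) & a) | d)   — idempotence
= ~((~d & d | ~a) & a | d)   — double negation
= ~(~a & a | d)   — complement / identity
= ~d   — complement / identity

~d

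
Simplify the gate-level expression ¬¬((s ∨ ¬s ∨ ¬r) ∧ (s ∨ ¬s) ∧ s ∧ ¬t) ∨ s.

¬¬((s ∨ ¬s ∨ ¬r) ∧ (s ∨ ¬s) ∧ s ∧ ¬t) ∨ s
= (s ∨ ¬s ∨ ¬r) ∧ (s ∨ ¬s) ∧ s ∧ ¬t ∨ s   [double negation]
= (s ∨ ¬s) ∧ s ∧ ¬t ∨ s   [absorption]
= s ∧ ¬t ∨ s   [complement / identity]
= s   [absorption]

s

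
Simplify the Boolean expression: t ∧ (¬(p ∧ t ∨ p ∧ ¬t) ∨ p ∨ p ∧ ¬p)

t ∧ (¬(p ∧ t ∨ p ∧ ¬t) ∨ p ∨ p ∧ ¬p)
= t ∧ (¬(p ∧ t ∨ p ∧ ¬t) ∨ p)
= t ∧ (¬p ∨ p)
= t

t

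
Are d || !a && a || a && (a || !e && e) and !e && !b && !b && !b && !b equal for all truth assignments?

E1: d || !a && a || a && (a || !e && e)
    = d || !a && a || a && a   [complement / identity]
    = d || a   [distribution]
E2: !e && !b && !b && !b && !b
    = !e && !b && !b && !b   [idempotence]
    = !e && !b && !b   [idempotence]
    = !e && !b   [idempotence]
These differ: at a=1, b=0, d=1, e=1, E1 = 1 but E2 = 0.

No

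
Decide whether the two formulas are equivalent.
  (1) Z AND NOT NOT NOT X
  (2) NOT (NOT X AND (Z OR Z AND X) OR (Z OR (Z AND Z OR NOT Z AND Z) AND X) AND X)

E1: Z AND NOT NOT NOT X
    = Z AND NOT X   [double negation]
E2: NOT (NOT X AND (Z OR Z AND X) OR (Z OR (Z AND Z OR NOT Z AND Z) AND X) AND X)
    = NOT (NOT X AND (Z OR Z AND X) OR (Z OR Z AND X) AND X)   [distribution]
    = NOT (Z OR Z AND X)   [distribution]
    = NOT Z   [absorption]
These differ: at X=0, Z=0, E1 = 0 but E2 = 1.

No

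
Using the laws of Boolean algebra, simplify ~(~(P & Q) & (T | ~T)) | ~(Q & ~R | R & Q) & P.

P

~(~(P & Q) & (T | ~T)) | ~(Q & ~R | R & Q) & P
= ~~(P & Q) | ~(Q & ~R | R & Q) & P   — complement / identity
= ~~(P & Q) | ~Q & P   — distribution
= P & Q | ~Q & P   — double negation
= P   — distribution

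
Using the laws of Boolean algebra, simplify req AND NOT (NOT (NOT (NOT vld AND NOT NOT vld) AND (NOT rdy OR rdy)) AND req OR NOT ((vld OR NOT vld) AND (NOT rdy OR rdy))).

req AND NOT (NOT (NOT (NOT vld AND NOT NOT vld) AND (NOT rdy OR rdy)) AND req OR NOT ((vld OR NOT vld) AND (NOT rdy OR rdy)))
= req AND NOT (NOT ((vld OR NOT vld) AND (NOT rdy OR rdy)) AND req OR NOT ((vld OR NOT vld) AND (NOT rdy OR rdy)))   [De Morgan]
= req AND NOT NOT ((vld OR NOT vld) AND (NOT rdy OR rdy))   [absorption]
= req AND NOT NOT (NOT rdy OR rdy)   [complement / identity]
= req AND (NOT rdy OR rdy)   [double negation]
= req   [complement / identity]

req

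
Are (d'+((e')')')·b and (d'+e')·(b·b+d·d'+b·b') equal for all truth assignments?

Yes

E1: (d'+((e')')')·b
    = (d'+e')·b   (double negation)
E2: (d'+e')·(b·b+d·d'+b·b')
    = (d'+e')·(b·b+b·b')   (complement / identity)
    = (d'+e')·b   (distribution)
Both reduce to (d'+e')·b, so they are equivalent.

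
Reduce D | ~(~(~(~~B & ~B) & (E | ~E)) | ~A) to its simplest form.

D | ~(~(~(~~B & ~B) & (E | ~E)) | ~A)
= D | ~(~((~B | B) & (E | ~E)) | ~A)
= D | ~(~(E | ~E) | ~A)
= D | (E | ~E) & A
= D | A

D | A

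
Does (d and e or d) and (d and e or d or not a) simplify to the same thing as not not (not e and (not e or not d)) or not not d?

No

E1: (d and e or d) and (d and e or d or not a)
    = d and e or d   — absorption
    = d   — absorption
E2: not not (not e and (not e or not d)) or not not d
    = not not not e or not not d   — absorption
    = not e or not not d   — double negation
    = not e or d   — double negation
These differ: at a=1, d=0, e=0, E1 = 0 but E2 = 1.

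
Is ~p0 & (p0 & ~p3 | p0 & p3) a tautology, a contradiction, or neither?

~p0 & (p0 & ~p3 | p0 & p3)
= ~p0 & p0   (distribution)
= 0   (complement)

contradiction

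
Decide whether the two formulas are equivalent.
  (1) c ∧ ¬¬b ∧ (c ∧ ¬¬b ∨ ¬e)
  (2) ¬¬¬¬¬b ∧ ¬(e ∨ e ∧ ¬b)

No

E1: c ∧ ¬¬b ∧ (c ∧ ¬¬b ∨ ¬e)
    = c ∧ ¬¬b   [absorption]
    = c ∧ b   [double negation]
E2: ¬¬¬¬¬b ∧ ¬(e ∨ e ∧ ¬b)
    = ¬¬¬b ∧ ¬(e ∨ e ∧ ¬b)   [double negation]
    = ¬¬¬b ∧ ¬e   [absorption]
    = ¬b ∧ ¬e   [double negation]
These differ: at b=0, c=1, e=0, E1 = 0 but E2 = 1.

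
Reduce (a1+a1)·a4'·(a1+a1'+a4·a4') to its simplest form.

a1·a4'

(a1+a1)·a4'·(a1+a1'+a4·a4')
= (a1+a1)·a4'·(a1+a1')   [complement / identity]
= a1·a4'·(a1+a1')   [idempotence]
= a1·a4'   [complement / identity]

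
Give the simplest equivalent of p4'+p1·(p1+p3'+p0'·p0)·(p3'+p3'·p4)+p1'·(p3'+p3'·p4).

p4'+p1·(p1+p3'+p0'·p0)·(p3'+p3'·p4)+p1'·(p3'+p3'·p4)
= p4'+p1·(p1+p3')·(p3'+p3'·p4)+p1'·(p3'+p3'·p4)
= p4'+p1·(p3'+p3'·p4)+p1'·(p3'+p3'·p4)
= p4'+p3'+p3'·p4
= p4'+p3'

p4'+p3'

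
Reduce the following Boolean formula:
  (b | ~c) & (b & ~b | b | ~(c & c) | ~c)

b | ~c

(b | ~c) & (b & ~b | b | ~(c & c) | ~c)
= (b | ~c) & (b | ~(c & c) | ~c)   — complement / identity
= (b | ~c) & (b | ~c | ~c)   — idempotence
= b | ~c   — absorption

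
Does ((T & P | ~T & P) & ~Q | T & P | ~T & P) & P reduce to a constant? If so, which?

no

((T & P | ~T & P) & ~Q | T & P | ~T & P) & P
= (T & P | ~T & P) & P   — absorption
= P & P   — distribution
= P   — idempotence
This depends on P, so it is not a constant.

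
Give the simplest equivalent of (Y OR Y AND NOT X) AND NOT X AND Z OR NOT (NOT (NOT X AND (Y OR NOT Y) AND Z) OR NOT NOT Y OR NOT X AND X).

(Y OR Y AND NOT X) AND NOT X AND Z OR NOT (NOT (NOT X AND (Y OR NOT Y) AND Z) OR NOT NOT Y OR NOT X AND X)
= (Y OR Y AND NOT X) AND NOT X AND Z OR NOT (NOT (NOT X AND Z) OR NOT NOT Y OR NOT X AND X)   — complement / identity
= Y AND NOT X AND Z OR NOT (NOT (NOT X AND Z) OR NOT NOT Y OR NOT X AND X)   — absorption
= Y AND NOT X AND Z OR NOT (NOT (NOT X AND Z) OR NOT NOT Y)   — complement / identity
= Y AND NOT X AND Z OR NOT X AND Z AND NOT Y   — De Morgan
= NOT X AND Z   — distribution

NOT X AND Z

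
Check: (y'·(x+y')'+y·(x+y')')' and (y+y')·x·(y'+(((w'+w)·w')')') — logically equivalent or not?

E1: (y'·(x+y')'+y·(x+y')')'
    = ((x+y')')'   [distribution]
    = x+y'   [double negation]
E2: (y+y')·x·(y'+(((w'+w)·w')')')
    = x·(y'+(((w'+w)·w')')')   [complement / identity]
    = x·(y'+((w')')')   [complement / identity]
    = x·(y'+w')   [double negation]
These differ: at w=1, x=0, y=0, E1 = 1 but E2 = 0.

No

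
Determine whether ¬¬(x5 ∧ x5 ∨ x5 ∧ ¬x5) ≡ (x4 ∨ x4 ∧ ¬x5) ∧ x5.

No

E1: ¬¬(x5 ∧ x5 ∨ x5 ∧ ¬x5)
    = x5 ∧ x5 ∨ x5 ∧ ¬x5   — double negation
    = x5   — distribution
E2: (x4 ∨ x4 ∧ ¬x5) ∧ x5
    = x4 ∧ x5   — absorption
These differ: at x4=0, x5=1, E1 = 1 but E2 = 0.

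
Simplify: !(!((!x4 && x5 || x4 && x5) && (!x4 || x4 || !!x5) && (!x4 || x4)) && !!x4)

!(!((!x4 && x5 || x4 && x5) && (!x4 || x4 || !!x5) && (!x4 || x4)) && !!x4)
= !(!(x5 && (!x4 || x4 || !!x5) && (!x4 || x4)) && !!x4)   [distribution]
= !(!(x5 && (!x4 || x4 || x5) && (!x4 || x4)) && !!x4)   [double negation]
= x5 && (!x4 || x4 || x5) && (!x4 || x4) || !x4   [De Morgan]
= x5 && (!x4 || x4) || !x4   [absorption]
= x5 || !x4   [complement / identity]

x5 || !x4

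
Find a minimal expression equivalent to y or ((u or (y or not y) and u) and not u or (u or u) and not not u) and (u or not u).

y or ((u or (y or not y) and u) and not u or (u or u) and not not u) and (u or not u)
= y or ((u or u) and not u or (u or u) and not not u) and (u or not u)   — complement / identity
= y or ((u or u) and not u or (u or u) and u) and (u or not u)   — double negation
= y or (u or u) and not u or (u or u) and u   — complement / identity
= y or u or u   — distribution
= y or u   — idempotence

y or u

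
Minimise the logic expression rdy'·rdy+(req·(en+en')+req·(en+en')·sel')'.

rdy'·rdy+(req·(en+en')+req·(en+en')·sel')'
= rdy'·rdy+(req·(en+en'))'   [absorption]
= rdy'·rdy+req'   [complement / identity]
= req'   [complement / identity]

req'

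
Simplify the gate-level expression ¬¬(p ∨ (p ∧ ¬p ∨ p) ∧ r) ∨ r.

¬¬(p ∨ (p ∧ ¬p ∨ p) ∧ r) ∨ r
= ¬¬(p ∨ p ∧ r) ∨ r
= ¬¬p ∨ r
= p ∨ r

p ∨ r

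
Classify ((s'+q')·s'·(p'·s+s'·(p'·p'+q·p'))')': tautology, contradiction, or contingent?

((s'+q')·s'·(p'·s+s'·(p'·p'+q·p'))')'
= ((s'+q')·s'·(p'·s+s'·(p'+q)·p')')'   (distribution)
= (s'·(p'·s+s'·(p'+q)·p')')'   (absorption)
= s+p'·s+s'·(p'+q)·p'   (De Morgan)
= s+p'·s+s'·p'   (absorption)
= s+p'   (distribution)
This depends on p, s, so it is not a constant.

contingent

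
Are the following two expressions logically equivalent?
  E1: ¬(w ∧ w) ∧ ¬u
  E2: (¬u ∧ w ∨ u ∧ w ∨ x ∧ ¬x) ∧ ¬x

E1: ¬(w ∧ w) ∧ ¬u
    = ¬w ∧ ¬u   (idempotence)
E2: (¬u ∧ w ∨ u ∧ w ∨ x ∧ ¬x) ∧ ¬x
    = (¬u ∧ w ∨ u ∧ w) ∧ ¬x   (complement / identity)
    = w ∧ ¬x   (distribution)
These differ: at u=0, w=1, x=0, E1 = 0 but E2 = 1.

No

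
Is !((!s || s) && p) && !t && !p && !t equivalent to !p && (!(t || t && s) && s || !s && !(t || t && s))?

E1: !((!s || s) && p) && !t && !p && !t
    = !p && !t && !p && !t   [complement / identity]
    = !p && !t   [idempotence]
E2: !p && (!(t || t && s) && s || !s && !(t || t && s))
    = !p && !(t || t && s)   [distribution]
    = !p && !t   [absorption]
Both reduce to !p && !t, so they are equivalent.

Yes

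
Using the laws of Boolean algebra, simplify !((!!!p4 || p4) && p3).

!((!!!p4 || p4) && p3)
= !((!p4 || p4) && p3)   — double negation
= !p3   — complement / identity

!p3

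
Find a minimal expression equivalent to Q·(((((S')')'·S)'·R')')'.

Q·R'

Q·(((((S')')'·S)'·R')')'
= Q·(((S')')'·S+R)'   [De Morgan]
= Q·(S'·S+R)'   [double negation]
= Q·R'   [complement / identity]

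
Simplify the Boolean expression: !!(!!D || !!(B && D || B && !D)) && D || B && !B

D

!!(!!D || !!(B && D || B && !D)) && D || B && !B
= !(!D && !(B && D || B && !D)) && D || B && !B
= (D || B && D || B && !D) && D || B && !B
= (D || B && D || B && !D) && D
= (D || B) && D
= D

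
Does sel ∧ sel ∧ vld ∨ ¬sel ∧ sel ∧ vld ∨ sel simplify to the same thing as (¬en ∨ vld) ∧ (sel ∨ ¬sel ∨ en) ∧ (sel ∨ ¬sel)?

No

E1: sel ∧ sel ∧ vld ∨ ¬sel ∧ sel ∧ vld ∨ sel
    = sel ∧ vld ∨ sel   [distribution]
    = sel   [absorption]
E2: (¬en ∨ vld) ∧ (sel ∨ ¬sel ∨ en) ∧ (sel ∨ ¬sel)
    = (¬en ∨ vld) ∧ (sel ∨ ¬sel)   [absorption]
    = ¬en ∨ vld   [complement / identity]
These differ: at en=1, sel=0, vld=1, E1 = 0 but E2 = 1.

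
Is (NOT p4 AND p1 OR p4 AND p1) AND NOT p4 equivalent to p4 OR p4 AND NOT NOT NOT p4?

No

E1: (NOT p4 AND p1 OR p4 AND p1) AND NOT p4
    = p1 AND NOT p4   [distribution]
E2: p4 OR p4 AND NOT NOT NOT p4
    = p4 OR p4 AND NOT p4   [double negation]
    = p4   [complement / identity]
These differ: at p1=1, p4=1, E1 = 0 but E2 = 1.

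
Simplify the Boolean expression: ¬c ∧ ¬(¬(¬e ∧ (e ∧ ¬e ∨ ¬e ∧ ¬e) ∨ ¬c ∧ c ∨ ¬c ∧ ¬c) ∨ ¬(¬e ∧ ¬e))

¬c ∧ ¬e

¬c ∧ ¬(¬(¬e ∧ (e ∧ ¬e ∨ ¬e ∧ ¬e) ∨ ¬c ∧ c ∨ ¬c ∧ ¬c) ∨ ¬(¬e ∧ ¬e))
= ¬c ∧ (¬e ∧ (e ∧ ¬e ∨ ¬e ∧ ¬e) ∨ ¬c ∧ c ∨ ¬c ∧ ¬c) ∧ ¬e ∧ ¬e   (De Morgan)
= ¬c ∧ (¬e ∧ (e ∧ ¬e ∨ ¬e ∧ ¬e) ∨ ¬c) ∧ ¬e ∧ ¬e   (distribution)
= ¬c ∧ (¬e ∧ ¬e ∨ ¬c) ∧ ¬e ∧ ¬e   (distribution)
= ¬c ∧ ¬e ∧ ¬e   (absorption)
= ¬c ∧ ¬e   (idempotence)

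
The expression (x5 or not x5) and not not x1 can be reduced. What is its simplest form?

x1

(x5 or not x5) and not not x1
= not not x1   [complement / identity]
= x1   [double negation]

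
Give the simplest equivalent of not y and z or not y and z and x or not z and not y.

not y

not y and z or not y and z and x or not z and not y
= not y and z or not z and not y   [absorption]
= not y   [distribution]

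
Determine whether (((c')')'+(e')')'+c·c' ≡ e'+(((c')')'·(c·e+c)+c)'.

E1: (((c')')'+(e')')'+c·c'
    = (((c')')'+(e')')'
    = (c'+(e')')'
    = c·e'
E2: e'+(((c')')'·(c·e+c)+c)'
    = e'+(c'·(c·e+c)+c)'
    = e'+(c'·c+c)'
    = e'+c'
These differ: at c=0, e=0, E1 = 0 but E2 = 1.

No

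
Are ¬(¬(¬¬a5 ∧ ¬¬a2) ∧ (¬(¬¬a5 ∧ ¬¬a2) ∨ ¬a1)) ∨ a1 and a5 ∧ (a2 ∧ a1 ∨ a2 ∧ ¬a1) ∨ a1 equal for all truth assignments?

E1: ¬(¬(¬¬a5 ∧ ¬¬a2) ∧ (¬(¬¬a5 ∧ ¬¬a2) ∨ ¬a1)) ∨ a1
    = ¬¬(¬¬a5 ∧ ¬¬a2) ∨ a1
    = ¬(¬a5 ∨ ¬a2) ∨ a1
    = a5 ∧ a2 ∨ a1
E2: a5 ∧ (a2 ∧ a1 ∨ a2 ∧ ¬a1) ∨ a1
    = a5 ∧ a2 ∨ a1
Both reduce to a5 ∧ a2 ∨ a1, so they are equivalent.

Yes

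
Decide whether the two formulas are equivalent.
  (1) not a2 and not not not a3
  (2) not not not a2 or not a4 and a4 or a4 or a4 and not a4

E1: not a2 and not not not a3
    = not a2 and not a3
E2: not not not a2 or not a4 and a4 or a4 or a4 and not a4
    = not not not a2 or a4 or a4 and not a4
    = not a2 or a4 or a4 and not a4
    = not a2 or a4
These differ: at a2=0, a3=1, a4=1, E1 = 0 but E2 = 1.

No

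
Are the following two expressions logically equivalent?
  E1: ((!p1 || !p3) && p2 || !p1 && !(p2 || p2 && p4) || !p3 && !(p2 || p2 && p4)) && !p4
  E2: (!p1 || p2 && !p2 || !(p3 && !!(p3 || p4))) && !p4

Yes

E1: ((!p1 || !p3) && p2 || !p1 && !(p2 || p2 && p4) || !p3 && !(p2 || p2 && p4)) && !p4
    = ((!p1 || !p3) && p2 || !(p2 || p2 && p4) && (!p1 || !p3)) && !p4   [distribution]
    = ((!p1 || !p3) && p2 || !p2 && (!p1 || !p3)) && !p4   [absorption]
    = (!p1 || !p3) && !p4   [distribution]
E2: (!p1 || p2 && !p2 || !(p3 && !!(p3 || p4))) && !p4
    = (!p1 || p2 && !p2 || !(p3 && (p3 || p4))) && !p4   [double negation]
    = (!p1 || !(p3 && (p3 || p4))) && !p4   [complement / identity]
    = (!p1 || !p3) && !p4   [absorption]
Both reduce to (!p1 || !p3) && !p4, so they are equivalent.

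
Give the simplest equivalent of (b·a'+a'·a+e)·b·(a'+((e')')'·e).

(b·a'+a'·a+e)·b·(a'+((e')')'·e)
= (b·a'+a'·a+e)·b·(a'+e'·e)   [double negation]
= (b·a'+e)·b·(a'+e'·e)   [complement / identity]
= (b·a'+e)·b·a'   [complement / identity]
= b·a'   [absorption]

b·a'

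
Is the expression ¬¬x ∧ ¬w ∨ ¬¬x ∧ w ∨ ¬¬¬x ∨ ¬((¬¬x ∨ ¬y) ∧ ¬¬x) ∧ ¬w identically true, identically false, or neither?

¬¬x ∧ ¬w ∨ ¬¬x ∧ w ∨ ¬¬¬x ∨ ¬((¬¬x ∨ ¬y) ∧ ¬¬x) ∧ ¬w
= ¬¬x ∧ ¬w ∨ ¬¬x ∧ w ∨ ¬¬¬x ∨ ¬¬¬x ∧ ¬w   [absorption]
= ¬¬x ∨ ¬¬¬x ∨ ¬¬¬x ∧ ¬w   [distribution]
= ¬¬x ∨ ¬¬¬x   [absorption]
= ¬¬x ∨ ¬x   [double negation]
= x ∨ ¬x   [double negation]
= True   [complement]

identically true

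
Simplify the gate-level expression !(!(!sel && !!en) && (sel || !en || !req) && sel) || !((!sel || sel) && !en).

!(!(!sel && !!en) && (sel || !en || !req) && sel) || !((!sel || sel) && !en)
= !((sel || !en) && (sel || !en || !req) && sel) || !((!sel || sel) && !en)   — De Morgan
= !((sel || !en) && sel) || !((!sel || sel) && !en)   — absorption
= !sel || !((!sel || sel) && !en)   — absorption
= !sel || !!en   — complement / identity
= !sel || en   — double negation

!sel || en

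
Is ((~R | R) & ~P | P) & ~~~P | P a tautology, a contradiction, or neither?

((~R | R) & ~P | P) & ~~~P | P
= ((~R | R) & ~P | P) & ~P | P   [double negation]
= (~P | P) & ~P | P   [complement / identity]
= ~P | P   [complement / identity]
= 1   [complement]

tautology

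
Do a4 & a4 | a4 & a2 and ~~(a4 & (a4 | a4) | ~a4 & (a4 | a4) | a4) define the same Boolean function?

E1: a4 & a4 | a4 & a2
    = a4 & (a4 | a2)   — distribution
    = a4   — absorption
E2: ~~(a4 & (a4 | a4) | ~a4 & (a4 | a4) | a4)
    = ~~(a4 | a4 | a4)   — distribution
    = ~~(a4 | a4)   — idempotence
    = ~~a4   — idempotence
    = a4   — double negation
Both reduce to a4, so they are equivalent.

Yes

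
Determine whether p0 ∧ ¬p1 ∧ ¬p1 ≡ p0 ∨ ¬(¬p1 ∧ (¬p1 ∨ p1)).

No

E1: p0 ∧ ¬p1 ∧ ¬p1
    = p0 ∧ ¬p1   [idempotence]
E2: p0 ∨ ¬(¬p1 ∧ (¬p1 ∨ p1))
    = p0 ∨ ¬¬p1   [complement / identity]
    = p0 ∨ p1   [double negation]
These differ: at p0=0, p1=1, E1 = 0 but E2 = 1.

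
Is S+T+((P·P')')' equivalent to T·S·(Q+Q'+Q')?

E1: S+T+((P·P')')'
    = S+T+P·P'
    = S+T
E2: T·S·(Q+Q'+Q')
    = T·S·(Q+Q')
    = T·S
These differ: at P=0, Q=0, S=0, T=1, E1 = 1 but E2 = 0.

No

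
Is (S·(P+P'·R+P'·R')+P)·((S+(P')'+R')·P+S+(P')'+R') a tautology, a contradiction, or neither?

(S·(P+P'·R+P'·R')+P)·((S+(P')'+R')·P+S+(P')'+R')
= (S·(P+P'·R+P'·R')+P)·(S+(P')'+R')   (absorption)
= (S·(P+P')+P)·(S+(P')'+R')   (distribution)
= (S·(P+P')+P)·(S+P+R')   (double negation)
= (S+P)·(S+P+R')   (complement / identity)
= S+P   (absorption)
This depends on P, S, so it is not a constant.

neither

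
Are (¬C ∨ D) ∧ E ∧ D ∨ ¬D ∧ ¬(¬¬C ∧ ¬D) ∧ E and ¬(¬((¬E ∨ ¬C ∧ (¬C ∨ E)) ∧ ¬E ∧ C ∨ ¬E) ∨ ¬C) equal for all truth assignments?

E1: (¬C ∨ D) ∧ E ∧ D ∨ ¬D ∧ ¬(¬¬C ∧ ¬D) ∧ E
    = (¬C ∨ D) ∧ E ∧ D ∨ ¬D ∧ (¬C ∨ D) ∧ E   (De Morgan)
    = (¬C ∨ D) ∧ E   (distribution)
E2: ¬(¬((¬E ∨ ¬C ∧ (¬C ∨ E)) ∧ ¬E ∧ C ∨ ¬E) ∨ ¬C)
    = ¬(¬((¬E ∨ ¬C) ∧ ¬E ∧ C ∨ ¬E) ∨ ¬C)   (absorption)
    = ¬(¬(¬E ∧ C ∨ ¬E) ∨ ¬C)   (absorption)
    = (¬E ∧ C ∨ ¬E) ∧ C   (De Morgan)
    = ¬E ∧ C   (absorption)
These differ: at C=1, D=1, E=0, E1 = 0 but E2 = 1.

No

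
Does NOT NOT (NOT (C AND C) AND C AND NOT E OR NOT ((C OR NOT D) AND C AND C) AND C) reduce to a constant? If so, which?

NOT NOT (NOT (C AND C) AND C AND NOT E OR NOT ((C OR NOT D) AND C AND C) AND C)
= NOT NOT (NOT (C AND C) AND C AND NOT E OR NOT (C AND C) AND C)   [absorption]
= NOT NOT (NOT (C AND C) AND C)   [absorption]
= NOT NOT (NOT C AND C)   [idempotence]
= NOT C AND C   [double negation]
= FALSE   [complement]

yes, False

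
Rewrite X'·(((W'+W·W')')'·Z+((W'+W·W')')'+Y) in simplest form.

X'·(((W'+W·W')')'·Z+((W'+W·W')')'+Y)
= X'·(((W'+W·W')')'+Y)   (absorption)
= X'·(((W')')'+Y)   (complement / identity)
= X'·(W'+Y)   (double negation)

X'·(W'+Y)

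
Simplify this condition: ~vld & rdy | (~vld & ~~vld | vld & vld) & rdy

~vld & rdy | (~vld & ~~vld | vld & vld) & rdy
= ~vld & rdy | (~vld & vld | vld & vld) & rdy   — double negation
= ~vld & rdy | vld & rdy   — distribution
= rdy   — distribution

rdy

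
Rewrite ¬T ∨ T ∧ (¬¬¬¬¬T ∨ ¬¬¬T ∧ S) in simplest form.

¬T

¬T ∨ T ∧ (¬¬¬¬¬T ∨ ¬¬¬T ∧ S)
= ¬T ∨ T ∧ (¬¬¬T ∨ ¬¬¬T ∧ S)
= ¬T ∨ T ∧ ¬¬¬T
= ¬T ∨ T ∧ ¬T
= ¬T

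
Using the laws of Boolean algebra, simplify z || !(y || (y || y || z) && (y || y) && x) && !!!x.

z || !y && !x

z || !(y || (y || y || z) && (y || y) && x) && !!!x
= z || !(y || (y || y) && x) && !!!x   — absorption
= z || !(y || y && x) && !!!x   — idempotence
= z || !y && !!!x   — absorption
= z || !y && !x   — double negation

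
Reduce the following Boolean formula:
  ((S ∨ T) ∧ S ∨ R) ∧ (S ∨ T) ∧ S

((S ∨ T) ∧ S ∨ R) ∧ (S ∨ T) ∧ S
= (S ∨ T) ∧ S   — absorption
= S   — absorption

S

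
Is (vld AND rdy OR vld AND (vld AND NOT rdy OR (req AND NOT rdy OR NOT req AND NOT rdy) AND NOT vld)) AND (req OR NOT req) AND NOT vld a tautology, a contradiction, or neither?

(vld AND rdy OR vld AND (vld AND NOT rdy OR (req AND NOT rdy OR NOT req AND NOT rdy) AND NOT vld)) AND (req OR NOT req) AND NOT vld
= (vld AND rdy OR vld AND (vld AND NOT rdy OR (req OR NOT req) AND NOT rdy AND NOT vld)) AND (req OR NOT req) AND NOT vld   (distribution)
= (vld AND rdy OR vld AND (vld AND NOT rdy OR (req OR NOT req) AND NOT rdy AND NOT vld)) AND NOT vld   (complement / identity)
= (vld AND rdy OR vld AND (vld AND NOT rdy OR NOT rdy AND NOT vld)) AND NOT vld   (complement / identity)
= (vld AND rdy OR vld AND NOT rdy) AND NOT vld   (distribution)
= vld AND NOT vld   (distribution)
= FALSE   (complement)

contradiction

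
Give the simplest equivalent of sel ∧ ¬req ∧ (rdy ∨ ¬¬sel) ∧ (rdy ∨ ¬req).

sel ∧ ¬req

sel ∧ ¬req ∧ (rdy ∨ ¬¬sel) ∧ (rdy ∨ ¬req)
= sel ∧ ¬req ∧ (¬¬sel ∧ ¬req ∨ rdy)   [distribution]
= sel ∧ ¬req ∧ (sel ∧ ¬req ∨ rdy)   [double negation]
= sel ∧ ¬req   [absorption]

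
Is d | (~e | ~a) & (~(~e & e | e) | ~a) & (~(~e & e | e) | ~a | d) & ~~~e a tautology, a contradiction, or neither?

neither

d | (~e | ~a) & (~(~e & e | e) | ~a) & (~(~e & e | e) | ~a | d) & ~~~e
= d | (~e | ~a) & (~(~e & e | e) | ~a) & ~~~e   (absorption)
= d | (~e | ~a) & (~e | ~a) & ~~~e   (complement / identity)
= d | (~e | ~a) & ~~~e   (idempotence)
= d | (~e | ~a) & ~e   (double negation)
= d | ~e   (absorption)
This depends on d, e, so it is not a constant.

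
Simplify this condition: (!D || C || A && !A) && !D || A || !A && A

!D || A

(!D || C || A && !A) && !D || A || !A && A
= (!D || C) && !D || A || !A && A   [complement / identity]
= (!D || C) && !D || A   [complement / identity]
= !D || A   [absorption]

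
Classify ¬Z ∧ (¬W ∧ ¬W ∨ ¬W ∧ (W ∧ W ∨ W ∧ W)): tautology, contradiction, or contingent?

¬Z ∧ (¬W ∧ ¬W ∨ ¬W ∧ (W ∧ W ∨ W ∧ W))
= ¬Z ∧ (¬W ∧ ¬W ∨ ¬W ∧ W ∧ W)   [idempotence]
= ¬Z ∧ (¬W ∧ ¬W ∨ ¬W ∧ W)   [idempotence]
= ¬Z ∧ ¬W   [distribution]
This depends on W, Z, so it is not a constant.

contingent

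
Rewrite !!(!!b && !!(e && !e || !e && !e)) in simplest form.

b && !e

!!(!!b && !!(e && !e || !e && !e))
= !!(b && !!(e && !e || !e && !e))   — double negation
= !!(b && !!!e)   — distribution
= b && !!!e   — double negation
= b && !e   — double negation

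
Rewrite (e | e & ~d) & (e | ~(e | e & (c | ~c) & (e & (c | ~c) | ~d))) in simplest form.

(e | e & ~d) & (e | ~(e | e & (c | ~c) & (e & (c | ~c) | ~d)))
= (e | e & ~d) & (e | ~(e | e & (c | ~c)))   [absorption]
= (e | e & ~d) & (e | ~(e | e))   [complement / identity]
= (e | e & ~d) & (e | ~e)   [idempotence]
= e | e & ~d   [complement / identity]
= e   [absorption]

e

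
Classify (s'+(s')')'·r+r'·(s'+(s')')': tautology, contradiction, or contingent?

(s'+(s')')'·r+r'·(s'+(s')')'
= (s'+(s')')'   — distribution
= s·s'   — De Morgan
= 0   — complement

contradiction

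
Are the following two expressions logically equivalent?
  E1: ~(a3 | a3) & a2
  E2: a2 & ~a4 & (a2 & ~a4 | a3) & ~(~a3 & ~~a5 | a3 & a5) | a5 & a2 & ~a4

E1: ~(a3 | a3) & a2
    = ~a3 & a2   (idempotence)
E2: a2 & ~a4 & (a2 & ~a4 | a3) & ~(~a3 & ~~a5 | a3 & a5) | a5 & a2 & ~a4
    = a2 & ~a4 & ~(~a3 & ~~a5 | a3 & a5) | a5 & a2 & ~a4   (absorption)
    = a2 & ~a4 & ~(~a3 & a5 | a3 & a5) | a5 & a2 & ~a4   (double negation)
    = a2 & ~a4 & ~a5 | a5 & a2 & ~a4   (distribution)
    = a2 & ~a4   (distribution)
These differ: at a2=1, a3=0, a4=1, a5=1, E1 = 1 but E2 = 0.

No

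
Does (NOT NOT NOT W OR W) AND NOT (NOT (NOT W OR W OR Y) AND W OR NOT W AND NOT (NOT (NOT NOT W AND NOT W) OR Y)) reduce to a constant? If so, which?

yes, True

(NOT NOT NOT W OR W) AND NOT (NOT (NOT W OR W OR Y) AND W OR NOT W AND NOT (NOT (NOT NOT W AND NOT W) OR Y))
= (NOT NOT NOT W OR W) AND NOT (NOT (NOT W OR W OR Y) AND W OR NOT W AND NOT (NOT W OR W OR Y))
= (NOT W OR W) AND NOT (NOT (NOT W OR W OR Y) AND W OR NOT W AND NOT (NOT W OR W OR Y))
= (NOT W OR W) AND NOT NOT (NOT W OR W OR Y)
= (NOT W OR W) AND (NOT W OR W OR Y)
= NOT W OR W
= TRUE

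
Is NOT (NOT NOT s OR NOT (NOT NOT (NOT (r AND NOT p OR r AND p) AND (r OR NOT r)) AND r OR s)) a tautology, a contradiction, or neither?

NOT (NOT NOT s OR NOT (NOT NOT (NOT (r AND NOT p OR r AND p) AND (r OR NOT r)) AND r OR s))
= NOT s AND (NOT NOT (NOT (r AND NOT p OR r AND p) AND (r OR NOT r)) AND r OR s)   [De Morgan]
= NOT s AND (NOT NOT (NOT r AND (r OR NOT r)) AND r OR s)   [distribution]
= NOT s AND (NOT NOT NOT r AND r OR s)   [complement / identity]
= NOT s AND (NOT r AND r OR s)   [double negation]
= NOT s AND s   [complement / identity]
= FALSE   [complement]

contradiction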